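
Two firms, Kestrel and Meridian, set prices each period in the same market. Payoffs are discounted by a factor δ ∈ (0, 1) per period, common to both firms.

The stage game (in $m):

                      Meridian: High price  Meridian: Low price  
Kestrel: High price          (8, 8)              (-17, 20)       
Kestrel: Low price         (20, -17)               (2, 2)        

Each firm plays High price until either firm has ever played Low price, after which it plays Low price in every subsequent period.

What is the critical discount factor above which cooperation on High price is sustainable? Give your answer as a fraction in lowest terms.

Under grim trigger the critical discount factor is (T−C)/(T−P) with T = 20, C = 8, P = 2.
δ* = (20−8)/(20−2) = 12/18 = 2/3.

2/3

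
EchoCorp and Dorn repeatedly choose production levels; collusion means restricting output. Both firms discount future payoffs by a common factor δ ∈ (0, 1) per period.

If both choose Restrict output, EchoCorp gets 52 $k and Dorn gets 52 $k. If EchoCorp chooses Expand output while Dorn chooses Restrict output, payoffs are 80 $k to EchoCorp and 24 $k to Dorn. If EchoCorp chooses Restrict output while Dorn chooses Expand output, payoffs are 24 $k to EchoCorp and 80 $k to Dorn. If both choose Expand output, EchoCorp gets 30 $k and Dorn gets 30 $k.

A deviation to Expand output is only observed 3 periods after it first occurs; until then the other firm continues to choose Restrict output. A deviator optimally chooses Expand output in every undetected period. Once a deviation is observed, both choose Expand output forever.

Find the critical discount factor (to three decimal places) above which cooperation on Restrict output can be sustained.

A deviator earns 80 for 3 periods, then 30 forever; cooperating earns 52 forever. Multiplying the IC by (1−δ):
52 ≥ 80(1−δ^3) + 30δ^3, so 50·δ^3 ≥ 28 and δ^3 ≥ 14/25.
δ ≥ (14/25)^(1/3) ≈ 0.824.

0.824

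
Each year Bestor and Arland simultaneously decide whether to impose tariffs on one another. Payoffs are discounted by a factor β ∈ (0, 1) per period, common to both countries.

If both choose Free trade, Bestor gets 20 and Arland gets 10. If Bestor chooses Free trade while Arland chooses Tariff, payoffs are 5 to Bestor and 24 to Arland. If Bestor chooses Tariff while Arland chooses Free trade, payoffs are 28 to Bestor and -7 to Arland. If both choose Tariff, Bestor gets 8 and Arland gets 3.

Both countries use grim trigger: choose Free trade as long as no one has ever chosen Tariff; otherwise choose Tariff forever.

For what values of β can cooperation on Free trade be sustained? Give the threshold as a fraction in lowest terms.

2/3

Bestor: cooperation gives 20 each period; deviation gives 28 once then 8 forever.
  20/(1−β) ≥ 28 + 8β/(1−β) ⇒ β ≥ 8/20 = 2/5.
Arland: cooperation gives 10 each period; deviation gives 24 once then 3 forever.
  β ≥ 14/21 = 2/3.
Both must hold, so the binding constraint is Arland's: β ≥ 2/3.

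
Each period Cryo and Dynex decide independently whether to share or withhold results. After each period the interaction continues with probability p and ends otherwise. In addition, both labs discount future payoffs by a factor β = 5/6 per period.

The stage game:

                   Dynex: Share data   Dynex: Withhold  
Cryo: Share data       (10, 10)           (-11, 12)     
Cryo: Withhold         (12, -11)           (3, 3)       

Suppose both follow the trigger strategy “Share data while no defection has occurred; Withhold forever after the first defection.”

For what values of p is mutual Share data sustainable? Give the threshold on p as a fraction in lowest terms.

4/15

Expected continuation weight on next period's payoff is β·p = 5/6·p, which plays the role of the discount factor.
Cooperation requires 5/6·p ≥ (12−10)/(12−3) = 2/9, hence p ≥ 4/15.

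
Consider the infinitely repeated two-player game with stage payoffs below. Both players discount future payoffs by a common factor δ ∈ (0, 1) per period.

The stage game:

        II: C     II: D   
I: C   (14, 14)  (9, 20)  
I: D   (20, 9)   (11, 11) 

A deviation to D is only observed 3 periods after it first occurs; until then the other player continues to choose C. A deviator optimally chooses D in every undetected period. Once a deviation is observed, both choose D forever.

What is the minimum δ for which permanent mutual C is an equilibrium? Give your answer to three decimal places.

0.874

Deviating for the 3 undetected periods gains 20−14 = 6 per period over cooperation, then loses 14−11 = 3 per period forever once punishment starts.
Gain: 6(1 + δ + … + δ^2); loss: 3·δ^3/(1−δ).
No profitable deviation ⇔ 6(1−δ^3) ≤ 3·δ^3, i.e. δ^3 ≥ 6/(6+3) = 2/3.
Hence δ ≥ (2/3)^(1/3) ≈ 0.874.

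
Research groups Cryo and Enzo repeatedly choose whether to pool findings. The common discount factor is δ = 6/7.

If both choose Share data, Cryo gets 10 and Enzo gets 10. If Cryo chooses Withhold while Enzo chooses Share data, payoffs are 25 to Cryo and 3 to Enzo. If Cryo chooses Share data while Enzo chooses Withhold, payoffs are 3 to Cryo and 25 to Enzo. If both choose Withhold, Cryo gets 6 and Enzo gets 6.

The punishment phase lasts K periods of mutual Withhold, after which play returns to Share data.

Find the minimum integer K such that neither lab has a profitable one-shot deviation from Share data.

No profitable deviation requires (10−6)(δ+…+δ^K) ≥ 25−10, i.e. δ+…+δ^K ≥ 15/4 ≈ 3.7500.
With δ = 6/7, the partial sums are K=1: 0.8571, K=2: 1.5918, …, K=5: 3.2240, K=6: 3.6206, K=7: 3.9605.
K = 7 is the first length at which the sum reaches 3.7500.

7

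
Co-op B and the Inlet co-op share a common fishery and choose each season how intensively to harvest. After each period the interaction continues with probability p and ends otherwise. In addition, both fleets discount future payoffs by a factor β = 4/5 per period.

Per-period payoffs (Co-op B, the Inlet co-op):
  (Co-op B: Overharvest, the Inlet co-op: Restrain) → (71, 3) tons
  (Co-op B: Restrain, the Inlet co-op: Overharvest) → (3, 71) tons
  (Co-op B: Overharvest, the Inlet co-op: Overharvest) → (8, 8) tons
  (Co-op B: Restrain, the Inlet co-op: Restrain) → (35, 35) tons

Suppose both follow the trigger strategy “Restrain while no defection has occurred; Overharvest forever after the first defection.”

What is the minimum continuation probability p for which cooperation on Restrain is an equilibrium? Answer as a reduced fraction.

5/7

Expected continuation weight on next period's payoff is β·p = 4/5·p, which plays the role of the discount factor.
Cooperation requires 4/5·p ≥ (71−35)/(71−8) = 4/7, hence p ≥ 5/7.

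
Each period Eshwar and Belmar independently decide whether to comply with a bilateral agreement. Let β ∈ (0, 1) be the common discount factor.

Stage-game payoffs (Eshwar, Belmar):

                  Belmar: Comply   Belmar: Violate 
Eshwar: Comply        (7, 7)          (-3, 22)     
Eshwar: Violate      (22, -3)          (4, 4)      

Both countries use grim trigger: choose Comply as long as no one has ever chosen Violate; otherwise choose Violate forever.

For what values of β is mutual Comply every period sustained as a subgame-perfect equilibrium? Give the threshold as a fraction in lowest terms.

Under grim trigger the critical discount factor is (T−C)/(T−P) with T = 22, C = 7, P = 4.
β* = (22−7)/(22−4) = 15/18 = 5/6.

5/6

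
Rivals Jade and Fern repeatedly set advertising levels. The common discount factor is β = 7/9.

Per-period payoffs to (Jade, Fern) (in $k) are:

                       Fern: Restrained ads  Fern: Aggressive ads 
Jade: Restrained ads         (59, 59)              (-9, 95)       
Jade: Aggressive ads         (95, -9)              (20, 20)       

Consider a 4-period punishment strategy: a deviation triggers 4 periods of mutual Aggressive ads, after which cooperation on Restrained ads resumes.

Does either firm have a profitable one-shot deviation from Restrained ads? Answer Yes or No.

No

Comparing payoff streams over the 5 periods until play realigns: cooperate → 59(1+β+…+β^4); deviate → 95 + 20(β+…+β^4).
Cooperation is sustained iff (59−20)(β+…+β^4) ≥ 95−59.
β+…+β^4 = 7/9·(1−(7/9)^4)/(1−7/9) = 2.2192, and (95−59)/(59−20) = 0.9231.
2.2192 ≥ 0.9231, so cooperation is sustainable.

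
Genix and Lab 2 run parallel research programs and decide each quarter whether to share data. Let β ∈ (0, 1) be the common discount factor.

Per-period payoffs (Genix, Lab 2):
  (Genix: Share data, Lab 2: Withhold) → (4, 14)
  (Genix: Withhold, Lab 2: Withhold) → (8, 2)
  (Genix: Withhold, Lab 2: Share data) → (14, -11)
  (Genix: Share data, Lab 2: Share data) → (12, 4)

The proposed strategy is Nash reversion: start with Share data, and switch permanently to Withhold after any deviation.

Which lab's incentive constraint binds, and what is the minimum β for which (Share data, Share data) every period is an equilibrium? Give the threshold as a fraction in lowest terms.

For Genix: deviation gain 14−12 = 2, per-period punishment loss 12−8 = 4. IC gives β ≥ 2/6 = 1/3.
For Lab 2: gain 10, loss 2 per period, so β ≥ 10/12 = 5/6.
The tighter constraint is Lab 2's, so cooperation needs β ≥ 5/6.

Lab 2; β ≥ 5/6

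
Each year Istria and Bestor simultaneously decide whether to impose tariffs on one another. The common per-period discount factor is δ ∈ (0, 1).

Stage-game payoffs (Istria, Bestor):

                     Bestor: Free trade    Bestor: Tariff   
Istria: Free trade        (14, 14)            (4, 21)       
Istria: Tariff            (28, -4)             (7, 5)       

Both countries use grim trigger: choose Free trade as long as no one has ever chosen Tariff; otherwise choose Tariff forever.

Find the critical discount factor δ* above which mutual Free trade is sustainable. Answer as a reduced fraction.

2/3

Istria: cooperation gives 14 each period; deviation gives 28 once then 7 forever.
  14/(1−δ) ≥ 28 + 7δ/(1−δ) ⇒ δ ≥ 14/21 = 2/3.
Bestor: cooperation gives 14 each period; deviation gives 21 once then 5 forever.
  δ ≥ 7/16.
Both must hold, so the binding constraint is Istria's: δ ≥ 2/3.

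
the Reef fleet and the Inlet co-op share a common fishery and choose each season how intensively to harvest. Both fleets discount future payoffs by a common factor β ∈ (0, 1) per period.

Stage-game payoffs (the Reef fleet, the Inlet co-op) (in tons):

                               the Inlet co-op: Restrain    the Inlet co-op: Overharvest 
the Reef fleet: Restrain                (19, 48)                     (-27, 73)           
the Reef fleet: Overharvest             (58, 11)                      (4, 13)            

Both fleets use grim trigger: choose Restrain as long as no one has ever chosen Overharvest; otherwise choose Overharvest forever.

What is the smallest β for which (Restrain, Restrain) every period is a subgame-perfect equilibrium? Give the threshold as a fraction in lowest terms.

13/18

the Reef fleet: cooperation gives 19 each period; deviation gives 58 once then 4 forever.
  19/(1−β) ≥ 58 + 4β/(1−β) ⇒ β ≥ 39/54 = 13/18.
the Inlet co-op: cooperation gives 48 each period; deviation gives 73 once then 13 forever.
  β ≥ 25/60 = 5/12.
Both must hold, so the binding constraint is the Reef fleet's: β ≥ 13/18.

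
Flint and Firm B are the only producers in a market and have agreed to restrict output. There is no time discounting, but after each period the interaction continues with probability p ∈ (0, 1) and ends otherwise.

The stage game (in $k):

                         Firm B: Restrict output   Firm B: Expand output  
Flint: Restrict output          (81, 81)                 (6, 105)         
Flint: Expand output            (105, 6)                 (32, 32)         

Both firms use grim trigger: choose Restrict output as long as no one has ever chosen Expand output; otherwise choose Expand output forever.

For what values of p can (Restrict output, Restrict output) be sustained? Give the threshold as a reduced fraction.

24/73

Expected cooperation value is 81 + p·81 + p²·81 + … = 81/(1−p); deviation gives 105 + p·32/(1−p).
81 ≥ 105(1−p) + 32p ⇒ 73p ≥ 24 ⇒ p ≥ 24/73.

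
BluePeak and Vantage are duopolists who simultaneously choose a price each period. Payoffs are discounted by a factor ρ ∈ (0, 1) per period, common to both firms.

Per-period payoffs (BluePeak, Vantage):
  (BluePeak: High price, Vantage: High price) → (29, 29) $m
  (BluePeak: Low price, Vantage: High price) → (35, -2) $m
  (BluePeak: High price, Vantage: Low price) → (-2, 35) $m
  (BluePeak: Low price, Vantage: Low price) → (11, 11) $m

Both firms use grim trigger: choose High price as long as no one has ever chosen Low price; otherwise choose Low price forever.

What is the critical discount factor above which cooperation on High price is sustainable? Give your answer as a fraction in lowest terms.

1/4

Cooperation forever yields 29 each period: 29/(1−ρ).
Deviating yields 35 once, then 11 forever: 35 + 11ρ/(1−ρ).
No profitable deviation requires 29/(1−ρ) ≥ 35 + 11ρ/(1−ρ).
Multiplying by (1−ρ): 29 ≥ 35(1−ρ) + 11ρ = 35 − 24ρ.
So 24ρ ≥ 6, i.e. ρ ≥ 6/24 = 1/4.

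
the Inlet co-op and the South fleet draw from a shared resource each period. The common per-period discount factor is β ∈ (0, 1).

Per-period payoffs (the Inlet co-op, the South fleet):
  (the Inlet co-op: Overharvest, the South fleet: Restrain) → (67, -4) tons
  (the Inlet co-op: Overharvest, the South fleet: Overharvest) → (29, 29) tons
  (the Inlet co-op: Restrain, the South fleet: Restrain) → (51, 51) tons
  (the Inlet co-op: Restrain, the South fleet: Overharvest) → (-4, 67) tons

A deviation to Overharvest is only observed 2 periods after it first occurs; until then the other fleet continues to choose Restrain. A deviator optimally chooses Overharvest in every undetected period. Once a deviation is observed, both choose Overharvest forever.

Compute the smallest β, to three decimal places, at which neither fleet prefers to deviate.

Deviating for the 2 undetected periods gains 67−51 = 16 per period over cooperation, then loses 51−29 = 22 per period forever once punishment starts.
Gain: 16(1 + β + … + β^1); loss: 22·β^2/(1−β).
No profitable deviation ⇔ 16(1−β^2) ≤ 22·β^2, i.e. β^2 ≥ 16/(16+22) = 8/19.
Hence β ≥ (8/19)^(1/2) ≈ 0.649.

0.649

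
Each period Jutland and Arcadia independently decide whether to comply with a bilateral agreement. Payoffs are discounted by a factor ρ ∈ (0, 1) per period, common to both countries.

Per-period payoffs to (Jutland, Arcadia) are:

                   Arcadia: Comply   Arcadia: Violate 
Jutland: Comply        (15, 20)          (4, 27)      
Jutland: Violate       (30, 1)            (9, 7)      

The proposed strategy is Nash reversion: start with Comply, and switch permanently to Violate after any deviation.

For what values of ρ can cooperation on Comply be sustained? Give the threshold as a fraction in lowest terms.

For Jutland: deviation gain 30−15 = 15, per-period punishment loss 15−9 = 6. IC gives ρ ≥ 15/21 = 5/7.
For Arcadia: gain 7, loss 13 per period, so ρ ≥ 7/20.
The tighter constraint is Jutland's, so cooperation needs ρ ≥ 5/7.

5/7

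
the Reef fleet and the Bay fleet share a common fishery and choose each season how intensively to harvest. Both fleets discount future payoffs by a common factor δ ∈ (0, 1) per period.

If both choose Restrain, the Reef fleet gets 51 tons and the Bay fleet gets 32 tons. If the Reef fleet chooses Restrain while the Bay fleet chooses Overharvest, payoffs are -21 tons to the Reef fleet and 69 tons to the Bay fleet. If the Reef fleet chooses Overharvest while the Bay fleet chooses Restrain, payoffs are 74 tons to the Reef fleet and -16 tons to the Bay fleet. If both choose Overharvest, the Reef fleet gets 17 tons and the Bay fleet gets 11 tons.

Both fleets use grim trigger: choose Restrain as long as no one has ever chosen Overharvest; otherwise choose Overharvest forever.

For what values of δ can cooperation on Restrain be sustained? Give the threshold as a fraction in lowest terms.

the Reef fleet's threshold: (74−51)/(74−17) = 23/57.
the Bay fleet's threshold: (69−32)/(69−11) = 37/58.
23/57 < 37/58, so the Bay fleet binds and δ* = 37/58.

37/58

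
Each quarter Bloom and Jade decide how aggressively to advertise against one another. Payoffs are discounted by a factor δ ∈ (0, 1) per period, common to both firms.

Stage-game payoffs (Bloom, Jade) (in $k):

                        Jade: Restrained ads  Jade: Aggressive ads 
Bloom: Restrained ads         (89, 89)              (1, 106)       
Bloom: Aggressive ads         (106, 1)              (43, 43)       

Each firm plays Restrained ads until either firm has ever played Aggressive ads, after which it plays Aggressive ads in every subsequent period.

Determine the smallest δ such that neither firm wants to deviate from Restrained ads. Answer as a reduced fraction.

17/63

One-period gain from deviating is 106 − 89 = 17. The loss is 89 − 43 = 46 in every subsequent period, with present value 46·δ/(1−δ).
Deviation is unprofitable when 46·δ/(1−δ) ≥ 17, i.e. δ/(1−δ) ≥ 17/46.
Equivalently δ ≥ 17/(17+46) = 17/63.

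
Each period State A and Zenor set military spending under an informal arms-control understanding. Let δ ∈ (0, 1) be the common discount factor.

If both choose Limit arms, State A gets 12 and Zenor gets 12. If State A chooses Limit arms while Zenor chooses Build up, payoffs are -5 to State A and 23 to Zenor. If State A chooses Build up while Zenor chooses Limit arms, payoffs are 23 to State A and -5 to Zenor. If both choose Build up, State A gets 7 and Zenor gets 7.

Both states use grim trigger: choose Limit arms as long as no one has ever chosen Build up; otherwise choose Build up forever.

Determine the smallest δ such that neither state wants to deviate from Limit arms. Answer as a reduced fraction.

11/16

Under grim trigger the critical discount factor is (T−C)/(T−P) with T = 23, C = 12, P = 7.
δ* = (23−12)/(23−7) = 11/16.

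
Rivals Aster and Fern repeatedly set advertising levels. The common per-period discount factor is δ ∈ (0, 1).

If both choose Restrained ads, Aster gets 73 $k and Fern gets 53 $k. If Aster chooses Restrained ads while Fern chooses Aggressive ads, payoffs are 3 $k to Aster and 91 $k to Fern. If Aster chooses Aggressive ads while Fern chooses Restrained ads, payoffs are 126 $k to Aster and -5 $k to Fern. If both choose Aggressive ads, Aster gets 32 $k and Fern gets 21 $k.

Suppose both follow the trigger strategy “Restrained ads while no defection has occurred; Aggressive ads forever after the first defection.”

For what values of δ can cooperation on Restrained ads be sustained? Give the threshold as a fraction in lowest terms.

53/94

Aster's threshold: (126−73)/(126−32) = 53/94.
Fern's threshold: (91−53)/(91−21) = 19/35.
53/94 > 19/35, so Aster binds and δ* = 53/94.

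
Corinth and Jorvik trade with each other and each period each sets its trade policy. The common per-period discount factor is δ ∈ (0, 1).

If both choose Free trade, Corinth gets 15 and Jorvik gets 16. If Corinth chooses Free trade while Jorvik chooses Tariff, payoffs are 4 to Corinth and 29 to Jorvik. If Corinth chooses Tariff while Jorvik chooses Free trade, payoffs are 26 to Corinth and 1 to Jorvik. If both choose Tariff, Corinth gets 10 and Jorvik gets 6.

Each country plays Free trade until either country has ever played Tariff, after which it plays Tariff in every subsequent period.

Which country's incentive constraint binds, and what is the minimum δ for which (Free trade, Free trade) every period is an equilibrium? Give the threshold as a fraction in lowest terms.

For Corinth: deviation gain 26−15 = 11, per-period punishment loss 15−10 = 5. IC gives δ ≥ 11/16.
For Jorvik: gain 13, loss 10 per period, so δ ≥ 13/23.
The tighter constraint is Corinth's, so cooperation needs δ ≥ 11/16.

Corinth; δ ≥ 11/16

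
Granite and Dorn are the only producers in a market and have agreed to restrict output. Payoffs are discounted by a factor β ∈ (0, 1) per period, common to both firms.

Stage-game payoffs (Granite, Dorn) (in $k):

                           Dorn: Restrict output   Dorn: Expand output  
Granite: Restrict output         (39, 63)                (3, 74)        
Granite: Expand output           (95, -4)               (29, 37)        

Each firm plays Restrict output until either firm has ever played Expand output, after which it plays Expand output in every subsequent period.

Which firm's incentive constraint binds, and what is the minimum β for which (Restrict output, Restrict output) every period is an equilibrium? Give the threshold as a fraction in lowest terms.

Granite; β ≥ 28/33

Granite's threshold: (95−39)/(95−29) = 28/33.
Dorn's threshold: (74−63)/(74−37) = 11/37.
28/33 > 11/37, so Granite binds and β* = 28/33.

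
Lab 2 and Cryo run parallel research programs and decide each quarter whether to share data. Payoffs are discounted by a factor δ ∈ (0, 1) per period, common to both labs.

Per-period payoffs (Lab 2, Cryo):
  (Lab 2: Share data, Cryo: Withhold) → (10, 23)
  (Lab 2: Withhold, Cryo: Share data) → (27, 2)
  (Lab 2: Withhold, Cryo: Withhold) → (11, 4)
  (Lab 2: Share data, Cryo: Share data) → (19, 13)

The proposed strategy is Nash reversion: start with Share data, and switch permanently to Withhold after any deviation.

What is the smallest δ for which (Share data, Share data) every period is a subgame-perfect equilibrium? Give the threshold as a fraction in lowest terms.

10/19

Lab 2: cooperation gives 19 each period; deviation gives 27 once then 11 forever.
  19/(1−δ) ≥ 27 + 11δ/(1−δ) ⇒ δ ≥ 8/16 = 1/2.
Cryo: cooperation gives 13 each period; deviation gives 23 once then 4 forever.
  δ ≥ 10/19.
Both must hold, so the binding constraint is Cryo's: δ ≥ 10/19.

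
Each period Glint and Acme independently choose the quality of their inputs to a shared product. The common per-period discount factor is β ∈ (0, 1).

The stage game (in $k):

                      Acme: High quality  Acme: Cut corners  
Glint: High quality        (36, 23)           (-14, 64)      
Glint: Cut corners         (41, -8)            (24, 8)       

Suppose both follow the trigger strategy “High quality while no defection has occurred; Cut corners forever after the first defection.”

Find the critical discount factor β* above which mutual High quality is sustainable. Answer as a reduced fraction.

For Glint: deviation gain 41−36 = 5, per-period punishment loss 36−24 = 12. IC gives β ≥ 5/17.
For Acme: gain 41, loss 15 per period, so β ≥ 41/56.
The tighter constraint is Acme's, so cooperation needs β ≥ 41/56.

41/56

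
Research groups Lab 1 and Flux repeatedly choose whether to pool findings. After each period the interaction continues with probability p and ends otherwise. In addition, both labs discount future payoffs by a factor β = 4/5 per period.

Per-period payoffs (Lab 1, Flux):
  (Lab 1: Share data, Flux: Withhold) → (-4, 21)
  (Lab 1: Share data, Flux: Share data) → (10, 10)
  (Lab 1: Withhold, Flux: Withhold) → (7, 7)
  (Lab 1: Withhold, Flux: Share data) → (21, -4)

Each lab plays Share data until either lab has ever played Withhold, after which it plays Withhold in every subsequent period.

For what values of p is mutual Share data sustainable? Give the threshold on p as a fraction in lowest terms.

With continuation probability p and discount β, the effective per-period discount factor is βp.
Grim-trigger IC: βp ≥ (21−10)/(21−7) = 11/14.
So p ≥ (11/14)/(4/5) = 55/56.

55/56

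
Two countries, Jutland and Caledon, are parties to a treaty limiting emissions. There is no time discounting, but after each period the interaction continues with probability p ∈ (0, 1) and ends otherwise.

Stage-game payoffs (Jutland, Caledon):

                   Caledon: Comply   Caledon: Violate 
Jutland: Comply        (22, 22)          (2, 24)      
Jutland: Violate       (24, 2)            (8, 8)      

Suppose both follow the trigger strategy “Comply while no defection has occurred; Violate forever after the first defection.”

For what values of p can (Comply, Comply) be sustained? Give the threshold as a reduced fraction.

1/8

With no time discounting, the continuation probability p plays the role of the discount factor.
Grim-trigger IC: 22/(1−p) ≥ 24 + 8p/(1−p) ⇒ p ≥ (24−22)/(24−8) = 1/8.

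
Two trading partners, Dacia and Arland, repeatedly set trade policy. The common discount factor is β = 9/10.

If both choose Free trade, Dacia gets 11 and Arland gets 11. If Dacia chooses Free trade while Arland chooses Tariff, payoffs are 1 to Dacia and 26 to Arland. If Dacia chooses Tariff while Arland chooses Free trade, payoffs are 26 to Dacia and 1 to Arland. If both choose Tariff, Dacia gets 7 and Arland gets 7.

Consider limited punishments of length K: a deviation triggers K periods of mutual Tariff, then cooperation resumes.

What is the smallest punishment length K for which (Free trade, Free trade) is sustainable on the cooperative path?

No profitable deviation requires (11−7)(β+…+β^K) ≥ 26−11, i.e. β+…+β^K ≥ 15/4 ≈ 3.7500.
With β = 9/10, the partial sums are K=1: 0.9000, K=2: 1.7100, K=3: 2.4390, K=4: 3.0951, K=5: 3.6856, K=6: 4.2170.
K = 6 is the first length at which the sum reaches 3.7500.

6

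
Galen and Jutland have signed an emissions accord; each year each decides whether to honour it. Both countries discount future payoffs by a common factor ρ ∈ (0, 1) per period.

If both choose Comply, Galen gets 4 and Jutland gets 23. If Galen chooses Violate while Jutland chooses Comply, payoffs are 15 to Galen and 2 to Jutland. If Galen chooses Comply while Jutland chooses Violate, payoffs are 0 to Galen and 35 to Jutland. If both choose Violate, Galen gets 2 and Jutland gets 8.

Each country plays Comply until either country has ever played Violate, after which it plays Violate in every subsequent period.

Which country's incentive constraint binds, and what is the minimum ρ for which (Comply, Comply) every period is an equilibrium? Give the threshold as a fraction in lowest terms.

Galen; ρ ≥ 11/13

Galen: cooperation gives 4 each period; deviation gives 15 once then 2 forever.
  4/(1−ρ) ≥ 15 + 2ρ/(1−ρ) ⇒ ρ ≥ 11/13.
Jutland: cooperation gives 23 each period; deviation gives 35 once then 8 forever.
  ρ ≥ 12/27 = 4/9.
Both must hold, so the binding constraint is Galen's: ρ ≥ 11/13.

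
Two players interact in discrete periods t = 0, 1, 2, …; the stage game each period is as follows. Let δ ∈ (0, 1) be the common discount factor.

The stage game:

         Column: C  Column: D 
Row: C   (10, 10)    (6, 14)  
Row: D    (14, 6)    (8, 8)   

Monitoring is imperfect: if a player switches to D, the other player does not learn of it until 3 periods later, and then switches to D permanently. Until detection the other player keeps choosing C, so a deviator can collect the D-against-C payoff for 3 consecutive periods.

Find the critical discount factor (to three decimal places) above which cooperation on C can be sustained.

A deviator earns 14 for 3 periods, then 8 forever; cooperating earns 10 forever. Multiplying the IC by (1−δ):
10 ≥ 14(1−δ^3) + 8δ^3, so 6·δ^3 ≥ 4 and δ^3 ≥ 2/3.
δ ≥ (2/3)^(1/3) ≈ 0.874.

0.874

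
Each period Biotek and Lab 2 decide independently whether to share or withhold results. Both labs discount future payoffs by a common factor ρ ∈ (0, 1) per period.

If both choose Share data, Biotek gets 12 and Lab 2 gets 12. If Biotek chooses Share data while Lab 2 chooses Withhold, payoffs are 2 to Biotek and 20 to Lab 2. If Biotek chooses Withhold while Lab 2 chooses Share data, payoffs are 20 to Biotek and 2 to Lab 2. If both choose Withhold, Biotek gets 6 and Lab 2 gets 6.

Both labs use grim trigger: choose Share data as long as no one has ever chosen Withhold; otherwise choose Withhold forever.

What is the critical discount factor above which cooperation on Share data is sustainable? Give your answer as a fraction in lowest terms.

One-period gain from deviating is 20 − 12 = 8. The loss is 12 − 6 = 6 in every subsequent period, with present value 6·ρ/(1−ρ).
Deviation is unprofitable when 6·ρ/(1−ρ) ≥ 8, i.e. ρ/(1−ρ) ≥ 4/3.
Equivalently ρ ≥ 8/(8+6) = 4/7.

4/7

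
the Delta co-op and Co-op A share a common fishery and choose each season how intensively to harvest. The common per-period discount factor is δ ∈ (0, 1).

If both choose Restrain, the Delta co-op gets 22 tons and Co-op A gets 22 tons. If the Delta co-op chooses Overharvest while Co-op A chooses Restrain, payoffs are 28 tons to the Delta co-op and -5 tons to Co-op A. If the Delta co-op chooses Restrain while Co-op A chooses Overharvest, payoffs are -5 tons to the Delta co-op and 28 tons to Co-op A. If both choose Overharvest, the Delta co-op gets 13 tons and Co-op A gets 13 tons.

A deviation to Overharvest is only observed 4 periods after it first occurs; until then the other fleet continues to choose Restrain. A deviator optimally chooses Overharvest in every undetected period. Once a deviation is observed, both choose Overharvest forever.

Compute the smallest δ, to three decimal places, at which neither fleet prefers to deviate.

The best deviation is to choose Overharvest for all 4 undetected periods, earning 28 each, then 13 forever once detected.
Deviation value: 28(1−δ^4)/(1−δ) + 13δ^4/(1−δ); cooperation value: 22/(1−δ).
IC: 22 ≥ 28(1−δ^4) + 13δ^4 = 28 − 15δ^4.
So δ^4 ≥ 6/15 = 2/5, giving δ ≥ (2/5)^(1/4) ≈ 0.795.

0.795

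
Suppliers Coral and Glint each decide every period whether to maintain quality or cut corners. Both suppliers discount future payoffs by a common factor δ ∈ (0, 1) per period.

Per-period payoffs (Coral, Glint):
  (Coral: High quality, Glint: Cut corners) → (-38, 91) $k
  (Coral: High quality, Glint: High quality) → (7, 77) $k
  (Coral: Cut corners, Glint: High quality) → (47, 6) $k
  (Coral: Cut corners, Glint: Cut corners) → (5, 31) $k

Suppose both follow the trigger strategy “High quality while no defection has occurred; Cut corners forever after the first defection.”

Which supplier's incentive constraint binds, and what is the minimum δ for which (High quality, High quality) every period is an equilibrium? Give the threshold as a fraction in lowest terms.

For Coral: deviation gain 47−7 = 40, per-period punishment loss 7−5 = 2. IC gives δ ≥ 40/42 = 20/21.
For Glint: gain 14, loss 46 per period, so δ ≥ 14/60 = 7/30.
The tighter constraint is Coral's, so cooperation needs δ ≥ 20/21.

Coral; δ ≥ 20/21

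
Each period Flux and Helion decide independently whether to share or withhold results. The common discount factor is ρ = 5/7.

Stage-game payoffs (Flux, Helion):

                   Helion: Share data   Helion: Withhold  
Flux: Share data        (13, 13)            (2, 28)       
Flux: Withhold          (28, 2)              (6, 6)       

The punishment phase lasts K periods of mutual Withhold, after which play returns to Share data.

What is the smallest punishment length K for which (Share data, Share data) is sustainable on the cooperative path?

6

Need Σ_{k=1}^{K} ρ^k ≥ (28−13)/(13−6) = 2.1429 at ρ = 5/7.
At K = 5 the sum is 2.0352 < 2.1429; at K = 6 it is 2.1680 ≥ 2.1429.
So the minimum punishment length is K = 6.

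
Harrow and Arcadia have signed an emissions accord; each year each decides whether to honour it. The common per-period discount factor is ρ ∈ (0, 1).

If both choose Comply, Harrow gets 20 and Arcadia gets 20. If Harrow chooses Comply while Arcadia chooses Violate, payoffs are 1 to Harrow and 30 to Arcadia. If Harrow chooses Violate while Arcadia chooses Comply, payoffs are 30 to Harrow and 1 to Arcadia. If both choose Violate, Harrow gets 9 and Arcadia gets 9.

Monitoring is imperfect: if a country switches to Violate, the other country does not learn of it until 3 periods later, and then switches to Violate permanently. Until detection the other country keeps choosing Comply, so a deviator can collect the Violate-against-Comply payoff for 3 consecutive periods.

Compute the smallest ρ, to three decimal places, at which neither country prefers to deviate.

A deviator earns 30 for 3 periods, then 9 forever; cooperating earns 20 forever. Multiplying the IC by (1−ρ):
20 ≥ 30(1−ρ^3) + 9ρ^3, so 21·ρ^3 ≥ 10 and ρ^3 ≥ 10/21.
ρ ≥ (10/21)^(1/3) ≈ 0.781.

0.781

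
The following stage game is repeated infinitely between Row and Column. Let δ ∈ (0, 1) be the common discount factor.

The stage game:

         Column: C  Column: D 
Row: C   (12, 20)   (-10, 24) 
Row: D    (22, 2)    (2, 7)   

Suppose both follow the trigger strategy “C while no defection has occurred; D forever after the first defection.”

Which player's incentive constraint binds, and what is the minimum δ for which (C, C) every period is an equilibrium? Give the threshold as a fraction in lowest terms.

For Row: deviation gain 22−12 = 10, per-period punishment loss 12−2 = 10. IC gives δ ≥ 10/20 = 1/2.
For Column: gain 4, loss 13 per period, so δ ≥ 4/17.
The tighter constraint is Row's, so cooperation needs δ ≥ 1/2.

Row; δ ≥ 1/2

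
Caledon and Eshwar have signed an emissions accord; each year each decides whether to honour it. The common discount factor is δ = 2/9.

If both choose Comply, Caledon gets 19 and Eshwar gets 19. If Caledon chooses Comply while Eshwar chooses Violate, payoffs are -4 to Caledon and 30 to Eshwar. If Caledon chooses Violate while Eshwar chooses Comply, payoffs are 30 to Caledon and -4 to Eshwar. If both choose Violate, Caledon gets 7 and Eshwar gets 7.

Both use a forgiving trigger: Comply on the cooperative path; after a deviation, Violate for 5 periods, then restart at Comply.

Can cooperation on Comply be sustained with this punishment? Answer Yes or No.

Comparing payoff streams over the 6 periods until play realigns: cooperate → 19(1+δ+…+δ^5); deviate → 30 + 7(δ+…+δ^5).
Cooperation is sustained iff (19−7)(δ+…+δ^5) ≥ 30−19.
δ+…+δ^5 = 2/9·(1−(2/9)^5)/(1−2/9) = 0.2856, and (30−19)/(19−7) = 0.9167.
0.2856 < 0.9167, so cooperation is not sustainable.

No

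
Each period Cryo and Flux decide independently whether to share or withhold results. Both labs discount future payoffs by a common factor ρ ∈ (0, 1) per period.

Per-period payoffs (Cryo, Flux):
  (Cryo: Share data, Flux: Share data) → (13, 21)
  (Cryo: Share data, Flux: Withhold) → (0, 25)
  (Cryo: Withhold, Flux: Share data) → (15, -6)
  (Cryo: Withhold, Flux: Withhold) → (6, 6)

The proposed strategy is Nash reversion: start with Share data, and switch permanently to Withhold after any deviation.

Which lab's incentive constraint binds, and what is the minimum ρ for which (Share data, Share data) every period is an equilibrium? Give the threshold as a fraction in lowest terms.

For Cryo: deviation gain 15−13 = 2, per-period punishment loss 13−6 = 7. IC gives ρ ≥ 2/9.
For Flux: gain 4, loss 15 per period, so ρ ≥ 4/19.
The tighter constraint is Cryo's, so cooperation needs ρ ≥ 2/9.

Cryo; ρ ≥ 2/9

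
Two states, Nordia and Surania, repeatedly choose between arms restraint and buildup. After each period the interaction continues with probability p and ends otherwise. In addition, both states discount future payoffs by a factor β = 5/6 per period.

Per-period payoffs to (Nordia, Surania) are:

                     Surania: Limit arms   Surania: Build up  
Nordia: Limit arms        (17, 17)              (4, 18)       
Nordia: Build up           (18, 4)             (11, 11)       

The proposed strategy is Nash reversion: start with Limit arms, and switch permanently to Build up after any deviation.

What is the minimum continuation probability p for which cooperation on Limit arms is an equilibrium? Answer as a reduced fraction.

Expected continuation weight on next period's payoff is β·p = 5/6·p, which plays the role of the discount factor.
Cooperation requires 5/6·p ≥ (18−17)/(18−11) = 1/7, hence p ≥ 6/35.

6/35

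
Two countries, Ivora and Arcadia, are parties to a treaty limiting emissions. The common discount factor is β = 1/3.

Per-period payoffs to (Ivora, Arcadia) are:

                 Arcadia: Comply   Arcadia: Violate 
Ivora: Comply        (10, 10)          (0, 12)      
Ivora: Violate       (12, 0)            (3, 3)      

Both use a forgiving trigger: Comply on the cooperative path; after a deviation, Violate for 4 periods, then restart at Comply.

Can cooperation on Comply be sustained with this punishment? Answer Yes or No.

Yes

A one-shot deviation gives 12 now, then 3 for 4 periods, then back to 10.
Gain from deviating: (12−10) today; loss: (10−3) in each of the next 4 periods.
No-deviation condition: (10−3)(β+…+β^4) ≥ 12−10, i.e. β+…+β^4 ≥ 2/7.
At β = 1/3: β+…+β^4 = 0.4938 ≥ 0.2857.
So cooperation is sustainable.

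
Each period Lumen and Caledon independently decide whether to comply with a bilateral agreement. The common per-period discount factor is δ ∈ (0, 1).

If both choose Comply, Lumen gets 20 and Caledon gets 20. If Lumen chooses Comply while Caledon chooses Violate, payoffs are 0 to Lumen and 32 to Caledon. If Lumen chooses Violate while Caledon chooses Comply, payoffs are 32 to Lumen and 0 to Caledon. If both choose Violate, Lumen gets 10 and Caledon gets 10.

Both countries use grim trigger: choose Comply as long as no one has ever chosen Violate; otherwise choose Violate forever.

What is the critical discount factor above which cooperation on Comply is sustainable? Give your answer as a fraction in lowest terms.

20/(1−δ) ≥ 32 + 10δ/(1−δ)
20 ≥ 32 − 22δ
δ ≥ 12/22 = 6/11.

6/11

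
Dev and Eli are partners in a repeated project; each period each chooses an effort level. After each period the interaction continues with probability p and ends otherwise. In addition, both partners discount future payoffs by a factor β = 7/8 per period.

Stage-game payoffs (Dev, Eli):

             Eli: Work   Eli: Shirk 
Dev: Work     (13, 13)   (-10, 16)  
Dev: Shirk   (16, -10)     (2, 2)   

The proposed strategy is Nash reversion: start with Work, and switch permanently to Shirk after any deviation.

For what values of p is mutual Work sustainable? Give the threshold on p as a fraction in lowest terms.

With continuation probability p and discount β, the effective per-period discount factor is βp.
Grim-trigger IC: βp ≥ (16−13)/(16−2) = 3/14.
So p ≥ (3/14)/(7/8) = 12/49.

12/49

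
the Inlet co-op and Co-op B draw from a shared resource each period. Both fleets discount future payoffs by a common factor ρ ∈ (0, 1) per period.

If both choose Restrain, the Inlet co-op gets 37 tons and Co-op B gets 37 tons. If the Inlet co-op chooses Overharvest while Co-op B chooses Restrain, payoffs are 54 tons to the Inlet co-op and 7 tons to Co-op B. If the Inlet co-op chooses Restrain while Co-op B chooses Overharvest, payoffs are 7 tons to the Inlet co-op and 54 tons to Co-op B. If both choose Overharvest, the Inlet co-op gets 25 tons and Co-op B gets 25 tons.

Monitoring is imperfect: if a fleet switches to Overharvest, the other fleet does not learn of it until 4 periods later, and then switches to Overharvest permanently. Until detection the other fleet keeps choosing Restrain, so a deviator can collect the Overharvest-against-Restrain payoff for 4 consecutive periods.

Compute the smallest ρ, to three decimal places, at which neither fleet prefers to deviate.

0.875

The best deviation is to choose Overharvest for all 4 undetected periods, earning 54 each, then 25 forever once detected.
Deviation value: 54(1−ρ^4)/(1−ρ) + 25ρ^4/(1−ρ); cooperation value: 37/(1−ρ).
IC: 37 ≥ 54(1−ρ^4) + 25ρ^4 = 54 − 29ρ^4.
So ρ^4 ≥ 17/29, giving ρ ≥ (17/29)^(1/4) ≈ 0.875.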